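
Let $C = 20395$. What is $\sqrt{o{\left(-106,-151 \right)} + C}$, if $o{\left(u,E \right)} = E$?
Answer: $2 \sqrt{5061} \approx 142.28$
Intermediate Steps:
$\sqrt{o{\left(-106,-151 \right)} + C} = \sqrt{-151 + 20395} = \sqrt{20244} = 2 \sqrt{5061}$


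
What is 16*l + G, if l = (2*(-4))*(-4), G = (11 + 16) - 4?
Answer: 535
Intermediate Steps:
G = 23 (G = 27 - 4 = 23)
l = 32 (l = -8*(-4) = 32)
16*l + G = 16*32 + 23 = 512 + 23 = 535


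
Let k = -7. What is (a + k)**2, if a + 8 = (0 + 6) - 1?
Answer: 100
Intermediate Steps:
a = -3 (a = -8 + ((0 + 6) - 1) = -8 + (6 - 1) = -8 + 5 = -3)
(a + k)**2 = (-3 - 7)**2 = (-10)**2 = 100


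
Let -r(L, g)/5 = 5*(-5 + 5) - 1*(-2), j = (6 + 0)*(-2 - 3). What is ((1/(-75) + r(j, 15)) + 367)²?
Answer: 716847076/5625 ≈ 1.2744e+5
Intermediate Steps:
j = -30 (j = 6*(-5) = -30)
r(L, g) = -10 (r(L, g) = -5*(5*(-5 + 5) - 1*(-2)) = -5*(5*0 + 2) = -5*(0 + 2) = -5*2 = -10)
((1/(-75) + r(j, 15)) + 367)² = ((1/(-75) - 10) + 367)² = ((-1/75 - 10) + 367)² = (-751/75 + 367)² = (26774/75)² = 716847076/5625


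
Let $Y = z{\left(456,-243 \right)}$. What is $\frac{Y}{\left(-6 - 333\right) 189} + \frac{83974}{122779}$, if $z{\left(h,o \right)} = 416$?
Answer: $\frac{5329222090}{7866573309} \approx 0.67745$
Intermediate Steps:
$Y = 416$
$\frac{Y}{\left(-6 - 333\right) 189} + \frac{83974}{122779} = \frac{416}{\left(-6 - 333\right) 189} + \frac{83974}{122779} = \frac{416}{\left(-339\right) 189} + 83974 \cdot \frac{1}{122779} = \frac{416}{-64071} + \frac{83974}{122779} = 416 \left(- \frac{1}{64071}\right) + \frac{83974}{122779} = - \frac{416}{64071} + \frac{83974}{122779} = \frac{5329222090}{7866573309}$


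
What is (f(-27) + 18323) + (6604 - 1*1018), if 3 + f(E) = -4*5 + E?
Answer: 23859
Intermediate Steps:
f(E) = -23 + E (f(E) = -3 + (-4*5 + E) = -3 + (-20 + E) = -23 + E)
(f(-27) + 18323) + (6604 - 1*1018) = ((-23 - 27) + 18323) + (6604 - 1*1018) = (-50 + 18323) + (6604 - 1018) = 18273 + 5586 = 23859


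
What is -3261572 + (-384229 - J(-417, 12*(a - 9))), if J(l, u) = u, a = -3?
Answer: -3645657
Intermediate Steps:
-3261572 + (-384229 - J(-417, 12*(a - 9))) = -3261572 + (-384229 - 12*(-3 - 9)) = -3261572 + (-384229 - 12*(-12)) = -3261572 + (-384229 - 1*(-144)) = -3261572 + (-384229 + 144) = -3261572 - 384085 = -3645657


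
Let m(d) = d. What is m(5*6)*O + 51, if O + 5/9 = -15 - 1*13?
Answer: -2417/3 ≈ -805.67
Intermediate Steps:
O = -257/9 (O = -5/9 + (-15 - 1*13) = -5/9 + (-15 - 13) = -5/9 - 28 = -257/9 ≈ -28.556)
m(5*6)*O + 51 = (5*6)*(-257/9) + 51 = 30*(-257/9) + 51 = -2570/3 + 51 = -2417/3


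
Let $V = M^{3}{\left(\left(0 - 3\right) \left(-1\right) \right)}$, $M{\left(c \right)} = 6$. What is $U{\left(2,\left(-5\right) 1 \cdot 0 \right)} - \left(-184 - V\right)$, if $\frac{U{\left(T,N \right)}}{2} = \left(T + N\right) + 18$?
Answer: $440$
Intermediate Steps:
$U{\left(T,N \right)} = 36 + 2 N + 2 T$ ($U{\left(T,N \right)} = 2 \left(\left(T + N\right) + 18\right) = 2 \left(\left(N + T\right) + 18\right) = 2 \left(18 + N + T\right) = 36 + 2 N + 2 T$)
$V = 216$ ($V = 6^{3} = 216$)
$U{\left(2,\left(-5\right) 1 \cdot 0 \right)} - \left(-184 - V\right) = \left(36 + 2 \left(-5\right) 1 \cdot 0 + 2 \cdot 2\right) - \left(-184 - 216\right) = \left(36 + 2 \left(\left(-5\right) 0\right) + 4\right) - \left(-184 - 216\right) = \left(36 + 2 \cdot 0 + 4\right) - -400 = \left(36 + 0 + 4\right) + 400 = 40 + 400 = 440$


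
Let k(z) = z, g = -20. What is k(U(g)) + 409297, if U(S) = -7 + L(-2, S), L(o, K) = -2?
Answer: 409288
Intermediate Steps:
U(S) = -9 (U(S) = -7 - 2 = -9)
k(U(g)) + 409297 = -9 + 409297 = 409288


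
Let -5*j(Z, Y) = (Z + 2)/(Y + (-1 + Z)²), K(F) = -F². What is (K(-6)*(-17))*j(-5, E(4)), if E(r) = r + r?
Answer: 459/55 ≈ 8.3455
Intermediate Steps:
E(r) = 2*r
j(Z, Y) = -(2 + Z)/(5*(Y + (-1 + Z)²)) (j(Z, Y) = -(Z + 2)/(5*(Y + (-1 + Z)²)) = -(2 + Z)/(5*(Y + (-1 + Z)²)))
(K(-6)*(-17))*j(-5, E(4)) = (-1*(-6)²*(-17))*((-2 - 1*(-5))/(5*(2*4 + (-1 - 5)²))) = (-1*36*(-17))*((-2 + 5)/(5*(8 + (-6)²))) = (-36*(-17))*((⅕)*3/(8 + 36)) = 612*((⅕)*3/44) = 612*((⅕)*(1/44)*3) = 612*(3/220) = 459/55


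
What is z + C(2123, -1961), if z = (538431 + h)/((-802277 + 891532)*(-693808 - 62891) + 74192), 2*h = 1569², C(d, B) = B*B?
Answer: 519446016691076603/135078190106 ≈ 3.8455e+6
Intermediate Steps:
C(d, B) = B²
h = 2461761/2 (h = (½)*1569² = (½)*2461761 = 2461761/2 ≈ 1.2309e+6)
z = -3538623/135078190106 (z = (538431 + 2461761/2)/((-802277 + 891532)*(-693808 - 62891) + 74192) = 3538623/(2*(89255*(-756699) + 74192)) = 3538623/(2*(-67539169245 + 74192)) = (3538623/2)/(-67539095053) = (3538623/2)*(-1/67539095053) = -3538623/135078190106 ≈ -2.6197e-5)
z + C(2123, -1961) = -3538623/135078190106 + (-1961)² = -3538623/135078190106 + 3845521 = 519446016691076603/135078190106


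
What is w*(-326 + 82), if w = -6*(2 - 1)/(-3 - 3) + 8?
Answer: -2196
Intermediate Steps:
w = 9 (w = -6/(-6) + 8 = -6*(-1)/6 + 8 = -6*(-1/6) + 8 = 1 + 8 = 9)
w*(-326 + 82) = 9*(-326 + 82) = 9*(-244) = -2196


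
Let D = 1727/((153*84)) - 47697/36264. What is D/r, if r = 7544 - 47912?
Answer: 45864493/1567842417792 ≈ 2.9253e-5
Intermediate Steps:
r = -40368
D = -45864493/38838744 (D = 1727/12852 - 47697*1/36264 = 1727*(1/12852) - 15899/12088 = 1727/12852 - 15899/12088 = -45864493/38838744 ≈ -1.1809)
D/r = -45864493/38838744/(-40368) = -45864493/38838744*(-1/40368) = 45864493/1567842417792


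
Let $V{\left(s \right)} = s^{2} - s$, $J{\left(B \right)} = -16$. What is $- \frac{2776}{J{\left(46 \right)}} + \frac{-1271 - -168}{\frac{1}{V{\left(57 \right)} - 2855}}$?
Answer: $- \frac{743075}{2} \approx -3.7154 \cdot 10^{5}$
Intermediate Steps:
$- \frac{2776}{J{\left(46 \right)}} + \frac{-1271 - -168}{\frac{1}{V{\left(57 \right)} - 2855}} = - \frac{2776}{-16} + \frac{-1271 - -168}{\frac{1}{57 \left(-1 + 57\right) - 2855}} = \left(-2776\right) \left(- \frac{1}{16}\right) + \frac{-1271 + 168}{\frac{1}{57 \cdot 56 - 2855}} = \frac{347}{2} - \frac{1103}{\frac{1}{3192 - 2855}} = \frac{347}{2} - \frac{1103}{\frac{1}{337}} = \frac{347}{2} - 1103 \frac{1}{\frac{1}{337}} = \frac{347}{2} - 371711 = - \frac{743075}{2}$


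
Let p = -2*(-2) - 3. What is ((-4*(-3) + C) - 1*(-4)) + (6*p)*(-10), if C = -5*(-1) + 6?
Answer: -33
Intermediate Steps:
C = 11 (C = 5 + 6 = 11)
p = 1 (p = 4 - 3 = 1)
((-4*(-3) + C) - 1*(-4)) + (6*p)*(-10) = ((-4*(-3) + 11) - 1*(-4)) + (6*1)*(-10) = ((12 + 11) + 4) + 6*(-10) = (23 + 4) - 60 = 27 - 60 = -33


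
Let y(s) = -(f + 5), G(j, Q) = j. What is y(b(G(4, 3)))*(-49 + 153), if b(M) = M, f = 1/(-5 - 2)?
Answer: -3536/7 ≈ -505.14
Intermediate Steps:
f = -1/7 (f = 1/(-7) = -1/7 ≈ -0.14286)
y(s) = -34/7 (y(s) = -(-1/7 + 5) = -1*34/7 = -34/7)
y(b(G(4, 3)))*(-49 + 153) = -34*(-49 + 153)/7 = -34/7*104 = -3536/7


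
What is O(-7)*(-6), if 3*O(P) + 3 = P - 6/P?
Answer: 128/7 ≈ 18.286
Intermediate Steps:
O(P) = -1 - 2/P + P/3 (O(P) = -1 + (P - 6/P)/3 = -1 + (-2/P + P/3) = -1 - 2/P + P/3)
O(-7)*(-6) = (-1 - 2/(-7) + (⅓)*(-7))*(-6) = (-1 - 2*(-⅐) - 7/3)*(-6) = (-1 + 2/7 - 7/3)*(-6) = -64/21*(-6) = 128/7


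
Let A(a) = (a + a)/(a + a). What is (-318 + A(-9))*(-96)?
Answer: 30432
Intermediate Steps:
A(a) = 1 (A(a) = (2*a)/((2*a)) = (2*a)*(1/(2*a)) = 1)
(-318 + A(-9))*(-96) = (-318 + 1)*(-96) = -317*(-96) = 30432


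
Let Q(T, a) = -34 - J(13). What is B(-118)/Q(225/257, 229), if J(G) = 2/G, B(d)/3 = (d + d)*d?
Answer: -90506/37 ≈ -2446.1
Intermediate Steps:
B(d) = 6*d**2 (B(d) = 3*((d + d)*d) = 3*((2*d)*d) = 3*(2*d**2) = 6*d**2)
Q(T, a) = -444/13 (Q(T, a) = -34 - 2/13 = -444/13)
B(-118)/Q(225/257, 229) = (6*(-118)**2)/(-444/13) = (6*13924)*(-13/444) = 83544*(-13/444) = -90506/37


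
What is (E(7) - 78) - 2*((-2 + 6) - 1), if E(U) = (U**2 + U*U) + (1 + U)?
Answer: 22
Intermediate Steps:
E(U) = 1 + U + 2*U**2 (E(U) = (U**2 + U**2) + (1 + U) = 2*U**2 + (1 + U) = 1 + U + 2*U**2)
(E(7) - 78) - 2*((-2 + 6) - 1) = ((1 + 7 + 2*7**2) - 78) - 2*((-2 + 6) - 1) = ((1 + 7 + 2*49) - 78) - 2*(4 - 1) = ((1 + 7 + 98) - 78) - 2*3 = (106 - 78) - 6 = 28 - 6 = 22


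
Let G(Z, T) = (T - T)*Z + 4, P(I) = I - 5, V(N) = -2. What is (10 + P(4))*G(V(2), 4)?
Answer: 36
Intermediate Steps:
P(I) = -5 + I
G(Z, T) = 4 (G(Z, T) = 0*Z + 4 = 0 + 4 = 4)
(10 + P(4))*G(V(2), 4) = (10 + (-5 + 4))*4 = (10 - 1)*4 = 9*4 = 36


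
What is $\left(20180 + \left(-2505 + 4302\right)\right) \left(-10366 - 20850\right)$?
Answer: $-686034032$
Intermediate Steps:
$\left(20180 + \left(-2505 + 4302\right)\right) \left(-10366 - 20850\right) = \left(20180 + 1797\right) \left(-31216\right) = 21977 \left(-31216\right) = -686034032$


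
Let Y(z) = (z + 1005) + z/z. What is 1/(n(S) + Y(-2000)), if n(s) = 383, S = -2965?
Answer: -1/611 ≈ -0.0016367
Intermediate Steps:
Y(z) = 1006 + z (Y(z) = (1005 + z) + 1 = 1006 + z)
1/(n(S) + Y(-2000)) = 1/(383 + (1006 - 2000)) = 1/(383 - 994) = 1/(-611) = -1/611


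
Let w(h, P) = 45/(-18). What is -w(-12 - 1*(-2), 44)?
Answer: 5/2 ≈ 2.5000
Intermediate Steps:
w(h, P) = -5/2 (w(h, P) = 45*(-1/18) = -5/2)
-w(-12 - 1*(-2), 44) = -1*(-5/2) = 5/2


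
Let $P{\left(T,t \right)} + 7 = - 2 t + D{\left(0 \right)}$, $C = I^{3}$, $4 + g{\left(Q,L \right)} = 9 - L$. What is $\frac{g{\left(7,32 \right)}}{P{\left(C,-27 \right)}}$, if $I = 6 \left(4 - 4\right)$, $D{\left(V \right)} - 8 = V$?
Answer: $- \frac{27}{55} \approx -0.49091$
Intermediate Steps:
$D{\left(V \right)} = 8 + V$
$g{\left(Q,L \right)} = 5 - L$ ($g{\left(Q,L \right)} = -4 - \left(-9 + L\right) = 5 - L$)
$I = 0$ ($I = 6 \cdot 0 = 0$)
$C = 0$ ($C = 0^{3} = 0$)
$P{\left(T,t \right)} = 1 - 2 t$ ($P{\left(T,t \right)} = -7 - \left(-8 + 2 t\right) = 1 - 2 t$)
$\frac{g{\left(7,32 \right)}}{P{\left(C,-27 \right)}} = \frac{5 - 32}{1 - -54} = \frac{5 - 32}{1 + 54} = - \frac{27}{55}$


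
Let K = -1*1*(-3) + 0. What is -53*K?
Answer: -159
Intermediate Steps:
K = 3 (K = -1*(-3) + 0 = 3 + 0 = 3)
-53*K = -53*3 = -159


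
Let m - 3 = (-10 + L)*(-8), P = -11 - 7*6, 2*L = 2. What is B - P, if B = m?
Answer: 128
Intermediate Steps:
L = 1 (L = (½)*2 = 1)
P = -53 (P = -11 - 42 = -53)
m = 75 (m = 3 + (-10 + 1)*(-8) = 3 - 9*(-8) = 3 + 72 = 75)
B = 75
B - P = 75 - 1*(-53) = 75 + 53 = 128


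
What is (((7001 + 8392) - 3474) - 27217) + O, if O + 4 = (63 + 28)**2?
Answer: -7021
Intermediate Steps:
O = 8277 (O = -4 + (63 + 28)**2 = -4 + 91**2 = -4 + 8281 = 8277)
(((7001 + 8392) - 3474) - 27217) + O = (((7001 + 8392) - 3474) - 27217) + 8277 = ((15393 - 3474) - 27217) + 8277 = (11919 - 27217) + 8277 = -15298 + 8277 = -7021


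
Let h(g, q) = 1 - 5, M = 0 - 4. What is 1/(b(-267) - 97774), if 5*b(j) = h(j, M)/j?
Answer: -1335/130528286 ≈ -1.0228e-5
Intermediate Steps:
M = -4
h(g, q) = -4
b(j) = -4/(5*j) (b(j) = (-4/j)/5 = -4/(5*j))
1/(b(-267) - 97774) = 1/(-4/5/(-267) - 97774) = 1/(-4/5*(-1/267) - 97774) = 1/(4/1335 - 97774) = 1/(-130528286/1335) = -1335/130528286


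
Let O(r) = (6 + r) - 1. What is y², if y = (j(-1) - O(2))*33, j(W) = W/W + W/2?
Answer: 184041/4 ≈ 46010.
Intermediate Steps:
O(r) = 5 + r
j(W) = 1 + W/2 (j(W) = 1 + W*(½) = 1 + W/2)
y = -429/2 (y = ((1 + (½)*(-1)) - (5 + 2))*33 = ((1 - ½) - 1*7)*33 = (½ - 7)*33 = -13/2*33 = -429/2 ≈ -214.50)
y² = (-429/2)² = 184041/4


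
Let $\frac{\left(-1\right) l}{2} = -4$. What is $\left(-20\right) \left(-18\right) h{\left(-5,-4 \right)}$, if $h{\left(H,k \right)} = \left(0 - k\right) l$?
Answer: $11520$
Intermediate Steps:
$l = 8$ ($l = \left(-2\right) \left(-4\right) = 8$)
$h{\left(H,k \right)} = - 8 k$ ($h{\left(H,k \right)} = \left(0 - k\right) 8 = - k 8 = - 8 k$)
$\left(-20\right) \left(-18\right) h{\left(-5,-4 \right)} = \left(-20\right) \left(-18\right) \left(\left(-8\right) \left(-4\right)\right) = 360 \cdot 32 = 11520$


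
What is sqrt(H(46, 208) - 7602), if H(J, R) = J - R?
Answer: 2*I*sqrt(1941) ≈ 88.114*I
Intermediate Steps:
sqrt(H(46, 208) - 7602) = sqrt((46 - 1*208) - 7602) = sqrt((46 - 208) - 7602) = sqrt(-162 - 7602) = sqrt(-7764) = 2*I*sqrt(1941)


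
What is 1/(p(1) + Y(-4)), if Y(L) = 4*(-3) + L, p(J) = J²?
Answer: -1/15 ≈ -0.066667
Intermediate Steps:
Y(L) = -12 + L
1/(p(1) + Y(-4)) = 1/(1² + (-12 - 4)) = 1/(1 - 16) = 1/(-15) = -1/15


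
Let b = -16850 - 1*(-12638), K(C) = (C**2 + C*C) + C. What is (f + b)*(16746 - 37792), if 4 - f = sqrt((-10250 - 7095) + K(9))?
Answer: 88561568 + 21046*I*sqrt(17174) ≈ 8.8562e+7 + 2.7581e+6*I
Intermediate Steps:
K(C) = C + 2*C**2 (K(C) = (C**2 + C**2) + C = 2*C**2 + C = C + 2*C**2)
b = -4212 (b = -16850 + 12638 = -4212)
f = 4 - I*sqrt(17174) (f = 4 - sqrt((-10250 - 7095) + 9*(1 + 2*9)) = 4 - sqrt(-17345 + 9*(1 + 18)) = 4 - sqrt(-17345 + 9*19) = 4 - sqrt(-17345 + 171) = 4 - sqrt(-17174) = 4 - I*sqrt(17174) ≈ 4.0 - 131.05*I)
(f + b)*(16746 - 37792) = ((4 - I*sqrt(17174)) - 4212)*(16746 - 37792) = (-4208 - I*sqrt(17174))*(-21046) = 88561568 + 21046*I*sqrt(17174)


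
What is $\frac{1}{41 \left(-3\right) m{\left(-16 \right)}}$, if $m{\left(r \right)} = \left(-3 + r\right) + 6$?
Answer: $\frac{1}{1599} \approx 0.00062539$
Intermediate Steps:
$m{\left(r \right)} = 3 + r$
$\frac{1}{41 \left(-3\right) m{\left(-16 \right)}} = \frac{1}{41 \left(-3\right) \left(3 - 16\right)} = \frac{1}{\left(-123\right) \left(-13\right)} = \frac{1}{1599}$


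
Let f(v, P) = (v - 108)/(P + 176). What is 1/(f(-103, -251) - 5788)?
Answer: -75/433889 ≈ -0.00017286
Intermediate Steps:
f(v, P) = (-108 + v)/(176 + P)
1/(f(-103, -251) - 5788) = 1/((-108 - 103)/(176 - 251) - 5788) = 1/(-211/(-75) - 5788) = 1/(-1/75*(-211) - 5788) = 1/(211/75 - 5788) = 1/(-433889/75) = -75/433889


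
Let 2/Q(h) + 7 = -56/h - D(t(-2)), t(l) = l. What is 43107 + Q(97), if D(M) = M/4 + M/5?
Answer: 279202099/6477 ≈ 43107.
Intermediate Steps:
D(M) = 9*M/20 (D(M) = M*(¼) + M*(⅕) = M/4 + M/5 = 9*M/20)
Q(h) = 2/(-61/10 - 56/h) (Q(h) = 2/(-7 + (-56/h - 9*(-2)/20)) = 2/(-7 + (-56/h - 1*(-9/10))) = 2/(-7 + (-56/h + 9/10)) = 2/(-7 + (9/10 - 56/h)) = 2/(-61/10 - 56/h))
43107 + Q(97) = 43107 - 20*97/(560 + 61*97) = 43107 - 20*97/(560 + 5917) = 43107 - 20*97/6477 = 43107 - 20*97*1/6477 = 43107 - 1940/6477 = 279202099/6477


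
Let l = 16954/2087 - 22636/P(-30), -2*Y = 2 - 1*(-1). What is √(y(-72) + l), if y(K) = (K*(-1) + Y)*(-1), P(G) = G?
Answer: √2713263641670/62610 ≈ 26.309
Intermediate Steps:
Y = -3/2 (Y = -(2 - 1*(-1))/2 = -(2 + 1)/2 = -½*3 = -3/2 ≈ -1.5000)
l = 23874976/31305 (l = 16954/2087 - 22636/(-30) = 16954*(1/2087) - 22636*(-1/30) = 16954/2087 + 11318/15 = 23874976/31305 ≈ 762.66)
y(K) = 3/2 + K (y(K) = (K*(-1) - 3/2)*(-1) = (-K - 3/2)*(-1) = (-3/2 - K)*(-1) = 3/2 + K)
√(y(-72) + l) = √((3/2 - 72) + 23874976/31305) = √(-141/2 + 23874976/31305) = √(43335947/62610) = √2713263641670/62610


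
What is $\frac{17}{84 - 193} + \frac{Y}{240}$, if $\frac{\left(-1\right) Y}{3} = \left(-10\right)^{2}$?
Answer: $- \frac{613}{436} \approx -1.406$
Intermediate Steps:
$Y = -300$ ($Y = - 3 \left(-10\right)^{2} = \left(-3\right) 100 = -300$)
$\frac{17}{84 - 193} + \frac{Y}{240} = \frac{17}{84 - 193} - \frac{300}{240} = \frac{17}{-109} - \frac{5}{4} = 17 \left(- \frac{1}{109}\right) - \frac{5}{4} = - \frac{17}{109} - \frac{5}{4} = - \frac{613}{436}$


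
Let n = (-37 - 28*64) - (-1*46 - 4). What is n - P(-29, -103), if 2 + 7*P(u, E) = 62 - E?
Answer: -12616/7 ≈ -1802.3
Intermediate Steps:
P(u, E) = 60/7 - E/7 (P(u, E) = -2/7 + (62 - E)/7 = -2/7 + (62/7 - E/7) = 60/7 - E/7)
n = -1779 (n = (-37 - 1792) - (-46 - 4) = -1829 - 1*(-50) = -1829 + 50 = -1779)
n - P(-29, -103) = -1779 - (60/7 - ⅐*(-103)) = -1779 - (60/7 + 103/7) = -1779 - 1*163/7 = -1779 - 163/7 = -12616/7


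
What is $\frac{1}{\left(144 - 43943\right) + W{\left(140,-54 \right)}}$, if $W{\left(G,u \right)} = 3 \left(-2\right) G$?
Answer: $- \frac{1}{44639} \approx -2.2402 \cdot 10^{-5}$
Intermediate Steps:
$W{\left(G,u \right)} = - 6 G$
$\frac{1}{\left(144 - 43943\right) + W{\left(140,-54 \right)}} = \frac{1}{\left(144 - 43943\right) - 840} = \frac{1}{-43799 - 840} = \frac{1}{-44639} = - \frac{1}{44639}$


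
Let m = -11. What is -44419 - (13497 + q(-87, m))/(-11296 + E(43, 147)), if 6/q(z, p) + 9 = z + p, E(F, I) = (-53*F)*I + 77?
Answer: -1645581431083/37046824 ≈ -44419.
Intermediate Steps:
E(F, I) = 77 - 53*F*I (E(F, I) = -53*F*I + 77 = 77 - 53*F*I)
q(z, p) = 6/(-9 + p + z) (q(z, p) = 6/(-9 + (z + p)) = 6/(-9 + (p + z)) = 6/(-9 + p + z))
-44419 - (13497 + q(-87, m))/(-11296 + E(43, 147)) = -44419 - (13497 + 6/(-9 - 11 - 87))/(-11296 + (77 - 53*43*147)) = -44419 - (13497 + 6/(-107))/(-11296 + (77 - 335013)) = -44419 - (13497 + 6*(-1/107))/(-11296 - 334936) = -44419 - (13497 - 6/107)/(-346232) = -44419 - 1444173*(-1)/(107*346232) = -44419 - 1*(-1444173/37046824) = -44419 + 1444173/37046824 = -1645581431083/37046824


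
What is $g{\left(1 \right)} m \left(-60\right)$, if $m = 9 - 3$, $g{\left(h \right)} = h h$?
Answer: $-360$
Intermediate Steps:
$g{\left(h \right)} = h^{2}$
$m = 6$
$g{\left(1 \right)} m \left(-60\right) = 1^{2} \cdot 6 \left(-60\right) = 1 \cdot 6 \left(-60\right) = 6 \left(-60\right) = -360$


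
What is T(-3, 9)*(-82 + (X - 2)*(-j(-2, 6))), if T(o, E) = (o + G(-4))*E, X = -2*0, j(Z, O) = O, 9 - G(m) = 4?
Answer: -1260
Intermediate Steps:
G(m) = 5 (G(m) = 9 - 1*4 = 9 - 4 = 5)
X = 0
T(o, E) = E*(5 + o) (T(o, E) = (o + 5)*E = (5 + o)*E = E*(5 + o))
T(-3, 9)*(-82 + (X - 2)*(-j(-2, 6))) = (9*(5 - 3))*(-82 + (0 - 2)*(-1*6)) = (9*2)*(-82 - 2*(-6)) = 18*(-82 + 12) = 18*(-70) = -1260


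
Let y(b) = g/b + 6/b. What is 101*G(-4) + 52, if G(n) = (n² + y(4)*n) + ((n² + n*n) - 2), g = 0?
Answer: 4092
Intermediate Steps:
y(b) = 6/b (y(b) = 0/b + 6/b = 0 + 6/b = 6/b)
G(n) = -2 + 3*n² + 3*n/2 (G(n) = (n² + (6/4)*n) + ((n² + n*n) - 2) = (n² + (6*(¼))*n) + ((n² + n²) - 2) = (n² + 3*n/2) + (2*n² - 2) = (n² + 3*n/2) + (-2 + 2*n²) = -2 + 3*n² + 3*n/2)
101*G(-4) + 52 = 101*(-2 + 3*(-4)² + (3/2)*(-4)) + 52 = 101*(-2 + 3*16 - 6) + 52 = 101*(-2 + 48 - 6) + 52 = 101*40 + 52 = 4040 + 52 = 4092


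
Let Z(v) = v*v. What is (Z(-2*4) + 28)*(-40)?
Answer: -3680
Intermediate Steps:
Z(v) = v**2
(Z(-2*4) + 28)*(-40) = ((-2*4)**2 + 28)*(-40) = ((-8)**2 + 28)*(-40) = (64 + 28)*(-40) = 92*(-40) = -3680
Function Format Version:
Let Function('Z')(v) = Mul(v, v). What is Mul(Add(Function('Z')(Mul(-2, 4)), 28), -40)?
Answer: -3680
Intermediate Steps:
Function('Z')(v) = Pow(v, 2)
Mul(Add(Function('Z')(Mul(-2, 4)), 28), -40) = Mul(Add(Pow(Mul(-2, 4), 2), 28), -40) = Mul(Add(Pow(-8, 2), 28), -40) = Mul(Add(64, 28), -40) = Mul(92, -40) = -3680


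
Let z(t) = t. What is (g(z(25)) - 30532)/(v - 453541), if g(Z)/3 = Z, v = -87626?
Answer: 30457/541167 ≈ 0.056280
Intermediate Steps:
g(Z) = 3*Z
(g(z(25)) - 30532)/(v - 453541) = (3*25 - 30532)/(-87626 - 453541) = (75 - 30532)/(-541167) = -30457*(-1/541167) = 30457/541167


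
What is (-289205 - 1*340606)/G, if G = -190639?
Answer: 629811/190639 ≈ 3.3037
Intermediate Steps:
(-289205 - 1*340606)/G = (-289205 - 1*340606)/(-190639) = (-289205 - 340606)*(-1/190639) = -629811*(-1/190639) = 629811/190639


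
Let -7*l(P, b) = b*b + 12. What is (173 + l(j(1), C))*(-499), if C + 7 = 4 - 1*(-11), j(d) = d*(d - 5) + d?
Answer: -566365/7 ≈ -80909.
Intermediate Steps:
j(d) = d + d*(-5 + d) (j(d) = d*(-5 + d) + d = d + d*(-5 + d))
C = 8 (C = -7 + (4 - 1*(-11)) = -7 + (4 + 11) = -7 + 15 = 8)
l(P, b) = -12/7 - b²/7 (l(P, b) = -(b*b + 12)/7 = -(b² + 12)/7 = -(12 + b²)/7 = -12/7 - b²/7)
(173 + l(j(1), C))*(-499) = (173 + (-12/7 - ⅐*8²))*(-499) = (173 + (-12/7 - ⅐*64))*(-499) = (173 + (-12/7 - 64/7))*(-499) = (173 - 76/7)*(-499) = (1135/7)*(-499) = -566365/7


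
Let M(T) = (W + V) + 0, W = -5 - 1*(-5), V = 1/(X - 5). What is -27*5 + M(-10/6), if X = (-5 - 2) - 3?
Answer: -2026/15 ≈ -135.07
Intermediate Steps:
X = -10 (X = -7 - 3 = -10)
V = -1/15 (V = 1/(-10 - 5) = 1/(-15) = -1/15 ≈ -0.066667)
W = 0 (W = -5 + 5 = 0)
M(T) = -1/15 (M(T) = (0 - 1/15) + 0 = -1/15 + 0 = -1/15)
-27*5 + M(-10/6) = -27*5 - 1/15 = -135 - 1/15 = -2026/15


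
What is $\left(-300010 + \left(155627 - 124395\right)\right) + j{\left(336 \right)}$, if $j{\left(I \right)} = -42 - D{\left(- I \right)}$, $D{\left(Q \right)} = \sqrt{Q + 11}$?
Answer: $-268820 - 5 i \sqrt{13} \approx -2.6882 \cdot 10^{5} - 18.028 i$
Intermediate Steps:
$D{\left(Q \right)} = \sqrt{11 + Q}$
$j{\left(I \right)} = -42 - \sqrt{11 - I}$
$\left(-300010 + \left(155627 - 124395\right)\right) + j{\left(336 \right)} = \left(-300010 + \left(155627 - 124395\right)\right) - \left(42 + \sqrt{11 - 336}\right) = \left(-300010 + 31232\right) - \left(42 + \sqrt{11 - 336}\right) = -268778 - \left(42 + \sqrt{-325}\right) = -268778 - \left(42 + 5 i \sqrt{13}\right) = -268820 - 5 i \sqrt{13}$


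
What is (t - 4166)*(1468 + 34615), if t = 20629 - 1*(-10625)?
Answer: 977416304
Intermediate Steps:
t = 31254 (t = 20629 + 10625 = 31254)
(t - 4166)*(1468 + 34615) = (31254 - 4166)*(1468 + 34615) = 27088*36083 = 977416304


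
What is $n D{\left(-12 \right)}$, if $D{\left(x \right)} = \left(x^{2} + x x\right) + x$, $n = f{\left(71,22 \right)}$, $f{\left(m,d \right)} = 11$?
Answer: $3036$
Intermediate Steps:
$n = 11$
$D{\left(x \right)} = x + 2 x^{2}$ ($D{\left(x \right)} = \left(x^{2} + x^{2}\right) + x = 2 x^{2} + x = x + 2 x^{2}$)
$n D{\left(-12 \right)} = 11 \left(- 12 \left(1 + 2 \left(-12\right)\right)\right) = 11 \left(- 12 \left(1 - 24\right)\right) = 11 \left(\left(-12\right) \left(-23\right)\right) = 11 \cdot 276 = 3036$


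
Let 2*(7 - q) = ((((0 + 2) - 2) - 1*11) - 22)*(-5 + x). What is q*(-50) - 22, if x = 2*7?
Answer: -7797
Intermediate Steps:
x = 14
q = 311/2 (q = 7 - ((((0 + 2) - 2) - 1*11) - 22)*(-5 + 14)/2 = 7 - (((2 - 2) - 11) - 22)*9/2 = 7 - ((0 - 11) - 22)*9/2 = 7 - (-11 - 22)*9/2 = 7 - (-33)*9/2 = 7 - 1/2*(-297) = 7 + 297/2 = 311/2 ≈ 155.50)
q*(-50) - 22 = (311/2)*(-50) - 22 = -7775 - 22 = -7797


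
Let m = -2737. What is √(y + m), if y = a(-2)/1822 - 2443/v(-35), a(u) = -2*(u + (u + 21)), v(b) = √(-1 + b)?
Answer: √(-81774333504 + 12164982018*I)/5466 ≈ 3.8807 + 52.46*I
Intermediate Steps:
a(u) = -42 - 4*u (a(u) = -2*(u + (21 + u)) = -2*(21 + 2*u) = -42 - 4*u)
y = -17/911 + 2443*I/6 (y = (-42 - 4*(-2))/1822 - 2443/√(-1 - 35) = (-42 + 8)*(1/1822) - 2443*(-I/6) = -34*1/1822 - 2443*(-I/6) = -17/911 - (-2443)*I/6 = -17/911 + 2443*I/6 ≈ -0.018661 + 407.17*I)
√(y + m) = √((-17/911 + 2443*I/6) - 2737) = √(-2493424/911 + 2443*I/6)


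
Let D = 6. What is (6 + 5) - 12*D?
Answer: -61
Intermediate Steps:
(6 + 5) - 12*D = (6 + 5) - 12*6 = 11 - 72 = -61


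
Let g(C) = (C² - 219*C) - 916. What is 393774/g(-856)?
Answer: 65629/153214 ≈ 0.42835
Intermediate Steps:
g(C) = -916 + C² - 219*C
393774/g(-856) = 393774/(-916 + (-856)² - 219*(-856)) = 393774/(-916 + 732736 + 187464) = 393774/919284 = 393774*(1/919284) = 65629/153214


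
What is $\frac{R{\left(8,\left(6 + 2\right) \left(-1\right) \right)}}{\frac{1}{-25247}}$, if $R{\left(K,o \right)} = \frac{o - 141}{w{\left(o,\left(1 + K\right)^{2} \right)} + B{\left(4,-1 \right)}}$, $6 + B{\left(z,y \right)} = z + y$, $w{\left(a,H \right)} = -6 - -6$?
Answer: $- \frac{3761803}{3} \approx -1.2539 \cdot 10^{6}$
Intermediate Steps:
$w{\left(a,H \right)} = 0$ ($w{\left(a,H \right)} = -6 + 6 = 0$)
$B{\left(z,y \right)} = -6 + y + z$ ($B{\left(z,y \right)} = -6 + \left(z + y\right) = -6 + \left(y + z\right) = -6 + y + z$)
$R{\left(K,o \right)} = 47 - \frac{o}{3}$ ($R{\left(K,o \right)} = \frac{o - 141}{0 - 3} = \frac{-141 + o}{0 - 3} = \frac{-141 + o}{-3} = \left(-141 + o\right) \left(- \frac{1}{3}\right) = 47 - \frac{o}{3}$)
$\frac{R{\left(8,\left(6 + 2\right) \left(-1\right) \right)}}{\frac{1}{-25247}} = \frac{47 - \frac{\left(6 + 2\right) \left(-1\right)}{3}}{\frac{1}{-25247}} = \frac{47 - \frac{8 \left(-1\right)}{3}}{- \frac{1}{25247}} = \left(47 - - \frac{8}{3}\right) \left(-25247\right) = \left(47 + \frac{8}{3}\right) \left(-25247\right) = \frac{149}{3} \left(-25247\right) = - \frac{3761803}{3}$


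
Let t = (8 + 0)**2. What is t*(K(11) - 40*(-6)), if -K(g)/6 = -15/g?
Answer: 174720/11 ≈ 15884.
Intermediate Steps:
t = 64 (t = 8**2 = 64)
K(g) = 90/g (K(g) = -(-90)/g = 90/g)
t*(K(11) - 40*(-6)) = 64*(90/11 - 40*(-6)) = 64*(90*(1/11) + 240) = 64*(90/11 + 240) = 64*(2730/11) = 174720/11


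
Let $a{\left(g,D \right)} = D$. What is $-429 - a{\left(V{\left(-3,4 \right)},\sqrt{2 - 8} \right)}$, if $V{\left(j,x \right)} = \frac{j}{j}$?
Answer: $-429 - i \sqrt{6} \approx -429.0 - 2.4495 i$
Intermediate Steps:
$V{\left(j,x \right)} = 1$
$-429 - a{\left(V{\left(-3,4 \right)},\sqrt{2 - 8} \right)} = -429 - \sqrt{2 - 8} = -429 - \sqrt{-6} = -429 - i \sqrt{6}$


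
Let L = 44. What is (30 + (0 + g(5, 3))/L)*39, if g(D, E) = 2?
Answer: 25779/22 ≈ 1171.8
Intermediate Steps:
(30 + (0 + g(5, 3))/L)*39 = (30 + (0 + 2)/44)*39 = (30 + 2*(1/44))*39 = (30 + 1/22)*39 = (661/22)*39 = 25779/22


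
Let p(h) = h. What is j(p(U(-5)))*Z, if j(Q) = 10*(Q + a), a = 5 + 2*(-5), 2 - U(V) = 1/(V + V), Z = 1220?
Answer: -35380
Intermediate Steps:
U(V) = 2 - 1/(2*V) (U(V) = 2 - 1/(V + V) = 2 - 1/(2*V))
a = -5 (a = 5 - 10 = -5)
j(Q) = -50 + 10*Q (j(Q) = 10*(Q - 5) = 10*(-5 + Q) = -50 + 10*Q)
j(p(U(-5)))*Z = (-50 + 10*(2 - ½/(-5)))*1220 = (-50 + 10*(2 - ½*(-⅕)))*1220 = (-50 + 10*(2 + ⅒))*1220 = (-50 + 10*(21/10))*1220 = (-50 + 21)*1220 = -29*1220 = -35380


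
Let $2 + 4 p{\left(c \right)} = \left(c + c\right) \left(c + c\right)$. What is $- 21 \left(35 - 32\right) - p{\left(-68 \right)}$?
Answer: $- \frac{9373}{2} \approx -4686.5$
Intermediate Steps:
$p{\left(c \right)} = - \frac{1}{2} + c^{2}$ ($p{\left(c \right)} = - \frac{1}{2} + \frac{\left(c + c\right) \left(c + c\right)}{4} = - \frac{1}{2} + \frac{2 c 2 c}{4} = - \frac{1}{2} + \frac{4 c^{2}}{4} = - \frac{1}{2} + c^{2}$)
$- 21 \left(35 - 32\right) - p{\left(-68 \right)} = - 21 \left(35 - 32\right) - \left(- \frac{1}{2} + \left(-68\right)^{2}\right) = \left(-21\right) 3 - \left(- \frac{1}{2} + 4624\right) = -63 - \frac{9247}{2} = - \frac{9373}{2}$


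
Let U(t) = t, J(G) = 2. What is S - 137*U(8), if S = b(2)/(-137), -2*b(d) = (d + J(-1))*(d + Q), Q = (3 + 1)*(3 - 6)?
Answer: -150172/137 ≈ -1096.1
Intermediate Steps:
Q = -12 (Q = 4*(-3) = -12)
b(d) = -(-12 + d)*(2 + d)/2 (b(d) = -(d + 2)*(d - 12)/2 = -(2 + d)*(-12 + d)/2 = -(-12 + d)*(2 + d)/2)
S = -20/137 (S = (12 + 5*2 - 1/2*2**2)/(-137) = (12 + 10 - 1/2*4)*(-1/137) = (12 + 10 - 2)*(-1/137) = 20*(-1/137) = -20/137 ≈ -0.14599)
S - 137*U(8) = -20/137 - 137*8 = -20/137 - 1096 = -150172/137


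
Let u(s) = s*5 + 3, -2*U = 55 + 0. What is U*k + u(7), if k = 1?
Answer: 21/2 ≈ 10.500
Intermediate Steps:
U = -55/2 (U = -(55 + 0)/2 = -½*55 = -55/2 ≈ -27.500)
u(s) = 3 + 5*s (u(s) = 5*s + 3 = 3 + 5*s)
U*k + u(7) = -55/2*1 + (3 + 5*7) = -55/2 + (3 + 35) = -55/2 + 38 = 21/2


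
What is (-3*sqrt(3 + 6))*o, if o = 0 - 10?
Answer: 90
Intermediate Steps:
o = -10
(-3*sqrt(3 + 6))*o = -3*sqrt(3 + 6)*(-10) = -3*sqrt(9)*(-10) = -3*3*(-10) = -9*(-10) = 90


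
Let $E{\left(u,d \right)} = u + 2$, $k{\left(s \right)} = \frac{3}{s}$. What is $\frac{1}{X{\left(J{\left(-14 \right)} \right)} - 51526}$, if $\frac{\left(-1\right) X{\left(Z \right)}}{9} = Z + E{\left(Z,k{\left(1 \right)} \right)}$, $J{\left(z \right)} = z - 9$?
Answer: $- \frac{1}{51130} \approx -1.9558 \cdot 10^{-5}$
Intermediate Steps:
$J{\left(z \right)} = -9 + z$ ($J{\left(z \right)} = z - 9 = -9 + z$)
$E{\left(u,d \right)} = 2 + u$
$X{\left(Z \right)} = -18 - 18 Z$ ($X{\left(Z \right)} = - 9 \left(Z + \left(2 + Z\right)\right) = - 9 \left(2 + 2 Z\right) = -18 - 18 Z$)
$\frac{1}{X{\left(J{\left(-14 \right)} \right)} - 51526} = \frac{1}{\left(-18 - 18 \left(-9 - 14\right)\right) - 51526} = \frac{1}{\left(-18 - -414\right) - 51526} = \frac{1}{\left(-18 + 414\right) - 51526} = \frac{1}{396 - 51526} = \frac{1}{-51130} = - \frac{1}{51130}$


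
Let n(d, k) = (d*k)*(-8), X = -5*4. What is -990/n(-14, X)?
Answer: 99/224 ≈ 0.44196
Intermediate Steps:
X = -20
n(d, k) = -8*d*k
-990/n(-14, X) = -990/((-8*(-14)*(-20))) = -990/(-2240) = -990*(-1/2240) = 99/224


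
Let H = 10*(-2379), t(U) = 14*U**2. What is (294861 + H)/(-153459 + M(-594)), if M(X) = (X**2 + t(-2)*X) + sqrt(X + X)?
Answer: 1667719149/1021982591 - 60238*I*sqrt(33)/1021982591 ≈ 1.6318 - 0.0003386*I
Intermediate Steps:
M(X) = X**2 + 56*X + sqrt(2)*sqrt(X) (M(X) = (X**2 + (14*(-2)**2)*X) + sqrt(X + X) = (X**2 + (14*4)*X) + sqrt(2*X) = (X**2 + 56*X) + sqrt(2)*sqrt(X) = X**2 + 56*X + sqrt(2)*sqrt(X))
H = -23790
(294861 + H)/(-153459 + M(-594)) = (294861 - 23790)/(-153459 + ((-594)**2 + 56*(-594) + sqrt(2)*sqrt(-594))) = 271071/(-153459 + (352836 - 33264 + sqrt(2)*(3*I*sqrt(66)))) = 271071/(-153459 + (352836 - 33264 + 6*I*sqrt(33))) = 271071/(-153459 + (319572 + 6*I*sqrt(33))) = 271071/(166113 + 6*I*sqrt(33))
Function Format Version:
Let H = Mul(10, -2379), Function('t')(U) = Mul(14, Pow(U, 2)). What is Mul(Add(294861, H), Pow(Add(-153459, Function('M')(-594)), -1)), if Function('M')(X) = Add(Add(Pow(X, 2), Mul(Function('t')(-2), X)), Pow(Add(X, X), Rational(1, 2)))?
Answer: Add(Rational(1667719149, 1021982591), Mul(Rational(-60238, 1021982591), I, Pow(33, Rational(1, 2)))) ≈ Add(1.6318, Mul(-0.00033860, I))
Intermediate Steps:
Function('M')(X) = Add(Pow(X, 2), Mul(56, X), Mul(Pow(2, Rational(1, 2)), Pow(X, Rational(1, 2)))) (Function('M')(X) = Add(Add(Pow(X, 2), Mul(Mul(14, Pow(-2, 2)), X)), Pow(Add(X, X), Rational(1, 2))) = Add(Add(Pow(X, 2), Mul(Mul(14, 4), X)), Pow(Mul(2, X), Rational(1, 2))) = Add(Add(Pow(X, 2), Mul(56, X)), Mul(Pow(2, Rational(1, 2)), Pow(X, Rational(1, 2)))) = Add(Pow(X, 2), Mul(56, X), Mul(Pow(2, Rational(1, 2)), Pow(X, Rational(1, 2)))))
H = -23790
Mul(Add(294861, H), Pow(Add(-153459, Function('M')(-594)), -1)) = Mul(Add(294861, -23790), Pow(Add(-153459, Add(Pow(-594, 2), Mul(56, -594), Mul(Pow(2, Rational(1, 2)), Pow(-594, Rational(1, 2))))), -1)) = Mul(271071, Pow(Add(-153459, Add(352836, -33264, Mul(Pow(2, Rational(1, 2)), Mul(3, I, Pow(66, Rational(1, 2)))))), -1)) = Mul(271071, Pow(Add(-153459, Add(352836, -33264, Mul(6, I, Pow(33, Rational(1, 2))))), -1)) = Mul(271071, Pow(Add(-153459, Add(319572, Mul(6, I, Pow(33, Rational(1, 2))))), -1)) = Mul(271071, Pow(Add(166113, Mul(6, I, Pow(33, Rational(1, 2)))), -1))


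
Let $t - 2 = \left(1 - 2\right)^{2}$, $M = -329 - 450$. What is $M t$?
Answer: $-2337$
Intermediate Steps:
$M = -779$ ($M = -329 - 450 = -779$)
$t = 3$ ($t = 2 + \left(1 - 2\right)^{2} = 2 + \left(-1\right)^{2} = 2 + 1 = 3$)
$M t = \left(-779\right) 3 = -2337$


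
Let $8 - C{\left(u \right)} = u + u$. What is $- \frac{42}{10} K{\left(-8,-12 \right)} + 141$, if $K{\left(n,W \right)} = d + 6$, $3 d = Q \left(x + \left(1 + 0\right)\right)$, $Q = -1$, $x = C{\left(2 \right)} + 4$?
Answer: $\frac{642}{5} \approx 128.4$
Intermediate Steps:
$C{\left(u \right)} = 8 - 2 u$ ($C{\left(u \right)} = 8 - \left(u + u\right) = 8 - 2 u$)
$x = 8$ ($x = \left(8 - 4\right) + 4 = 4 + 4 = 8$)
$d = -3$ ($d = \frac{\left(-1\right) \left(8 + \left(1 + 0\right)\right)}{3} = \frac{\left(-1\right) \left(8 + 1\right)}{3} = \frac{\left(-1\right) 9}{3} = \frac{1}{3} \left(-9\right) = -3$)
$K{\left(n,W \right)} = 3$ ($K{\left(n,W \right)} = -3 + 6 = 3$)
$- \frac{42}{10} K{\left(-8,-12 \right)} + 141 = - \frac{42}{10} \cdot 3 + 141 = \left(-42\right) \frac{1}{10} \cdot 3 + 141 = \left(- \frac{21}{5}\right) 3 + 141 = - \frac{63}{5} + 141 = \frac{642}{5}$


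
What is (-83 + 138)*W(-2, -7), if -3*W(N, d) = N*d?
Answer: -770/3 ≈ -256.67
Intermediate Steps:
W(N, d) = -N*d/3
(-83 + 138)*W(-2, -7) = (-83 + 138)*(-⅓*(-2)*(-7)) = 55*(-14/3) = -770/3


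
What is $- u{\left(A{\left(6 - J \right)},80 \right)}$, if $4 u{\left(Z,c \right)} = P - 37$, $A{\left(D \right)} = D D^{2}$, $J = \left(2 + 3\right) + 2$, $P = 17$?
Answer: $5$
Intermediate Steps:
$J = 7$ ($J = 5 + 2 = 7$)
$A{\left(D \right)} = D^{3}$
$u{\left(Z,c \right)} = -5$ ($u{\left(Z,c \right)} = \frac{17 - 37}{4} = \frac{1}{4} \left(-20\right) = -5$)
$- u{\left(A{\left(6 - J \right)},80 \right)} = \left(-1\right) \left(-5\right) = 5$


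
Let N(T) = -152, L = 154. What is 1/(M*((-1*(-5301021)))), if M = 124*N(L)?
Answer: -1/99913643808 ≈ -1.0009e-11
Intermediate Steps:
M = -18848 (M = 124*(-152) = -18848)
1/(M*((-1*(-5301021)))) = 1/((-18848)*((-1*(-5301021)))) = -1/18848/5301021 = -1/18848*1/5301021 = -1/99913643808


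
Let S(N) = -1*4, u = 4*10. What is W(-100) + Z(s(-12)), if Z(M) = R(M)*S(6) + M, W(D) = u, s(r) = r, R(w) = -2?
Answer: 36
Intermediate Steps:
u = 40
W(D) = 40
S(N) = -4
Z(M) = 8 + M (Z(M) = -2*(-4) + M = 8 + M)
W(-100) + Z(s(-12)) = 40 + (8 - 12) = 40 - 4 = 36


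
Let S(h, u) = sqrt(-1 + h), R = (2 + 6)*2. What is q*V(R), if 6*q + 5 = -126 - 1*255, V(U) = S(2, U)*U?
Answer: -3088/3 ≈ -1029.3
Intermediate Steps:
R = 16 (R = 8*2 = 16)
V(U) = U (V(U) = sqrt(-1 + 2)*U = sqrt(1)*U = 1*U = U)
q = -193/3 (q = -5/6 + (-126 - 1*255)/6 = -5/6 + (-126 - 255)/6 = -5/6 + (1/6)*(-381) = -5/6 - 127/2 = -193/3 ≈ -64.333)
q*V(R) = -193/3*16 = -3088/3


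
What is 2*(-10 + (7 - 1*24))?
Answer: -54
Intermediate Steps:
2*(-10 + (7 - 1*24)) = 2*(-10 + (7 - 24)) = 2*(-10 - 17) = 2*(-27) = -54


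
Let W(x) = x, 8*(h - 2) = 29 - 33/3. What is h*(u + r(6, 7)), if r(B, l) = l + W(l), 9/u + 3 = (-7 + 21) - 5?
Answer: 527/8 ≈ 65.875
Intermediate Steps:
h = 17/4 (h = 2 + (29 - 33/3)/8 = 2 + (29 - 33*⅓)/8 = 2 + (29 - 11)/8 = 2 + (⅛)*18 = 2 + 9/4 = 17/4 ≈ 4.2500)
u = 3/2 (u = 9/(-3 + ((-7 + 21) - 5)) = 9/(-3 + (14 - 5)) = 9/(-3 + 9) = 9/6 = 9*(⅙) = 3/2 ≈ 1.5000)
r(B, l) = 2*l (r(B, l) = l + l = 2*l)
h*(u + r(6, 7)) = 17*(3/2 + 2*7)/4 = 17*(3/2 + 14)/4 = (17/4)*(31/2) = 527/8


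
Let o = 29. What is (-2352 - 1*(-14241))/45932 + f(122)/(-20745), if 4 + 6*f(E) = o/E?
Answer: 417962014/1614567215 ≈ 0.25887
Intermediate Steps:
f(E) = -⅔ + 29/(6*E) (f(E) = -⅔ + (29/E)/6 = -⅔ + 29/(6*E))
(-2352 - 1*(-14241))/45932 + f(122)/(-20745) = (-2352 - 1*(-14241))/45932 + ((⅙)*(29 - 4*122)/122)/(-20745) = (-2352 + 14241)*(1/45932) + ((⅙)*(1/122)*(29 - 488))*(-1/20745) = 11889*(1/45932) + ((⅙)*(1/122)*(-459))*(-1/20745) = 11889/45932 - 153/244*(-1/20745) = 11889/45932 + 17/562420 = 417962014/1614567215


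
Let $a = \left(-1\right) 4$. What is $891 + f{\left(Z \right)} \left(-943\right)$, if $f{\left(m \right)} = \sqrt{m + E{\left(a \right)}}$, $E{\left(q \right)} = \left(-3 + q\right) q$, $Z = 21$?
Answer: $-5710$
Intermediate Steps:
$a = -4$
$E{\left(q \right)} = q \left(-3 + q\right)$
$f{\left(m \right)} = \sqrt{28 + m}$ ($f{\left(m \right)} = \sqrt{m - 4 \left(-3 - 4\right)} = \sqrt{m - -28} = \sqrt{m + 28} = \sqrt{28 + m}$)
$891 + f{\left(Z \right)} \left(-943\right) = 891 + \sqrt{28 + 21} \left(-943\right) = 891 + \sqrt{49} \left(-943\right) = 891 + 7 \left(-943\right) = 891 - 6601 = -5710$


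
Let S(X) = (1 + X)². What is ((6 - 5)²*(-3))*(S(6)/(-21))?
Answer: 7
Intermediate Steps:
((6 - 5)²*(-3))*(S(6)/(-21)) = ((6 - 5)²*(-3))*((1 + 6)²/(-21)) = (1²*(-3))*(7²*(-1/21)) = (1*(-3))*(49*(-1/21)) = -3*(-7/3) = 7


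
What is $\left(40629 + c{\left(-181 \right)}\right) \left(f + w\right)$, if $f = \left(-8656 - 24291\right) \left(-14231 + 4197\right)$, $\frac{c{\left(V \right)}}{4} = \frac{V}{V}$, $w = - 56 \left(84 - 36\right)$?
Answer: $13432762293830$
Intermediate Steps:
$w = -2688$ ($w = \left(-56\right) 48 = -2688$)
$c{\left(V \right)} = 4$ ($c{\left(V \right)} = 4 \frac{V}{V} = 4 \cdot 1 = 4$)
$f = 330590198$ ($f = \left(-32947\right) \left(-10034\right) = 330590198$)
$\left(40629 + c{\left(-181 \right)}\right) \left(f + w\right) = \left(40629 + 4\right) \left(330590198 - 2688\right) = 40633 \cdot 330587510 = 13432762293830$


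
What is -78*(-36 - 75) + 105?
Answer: 8763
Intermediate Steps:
-78*(-36 - 75) + 105 = -78*(-111) + 105 = 8658 + 105 = 8763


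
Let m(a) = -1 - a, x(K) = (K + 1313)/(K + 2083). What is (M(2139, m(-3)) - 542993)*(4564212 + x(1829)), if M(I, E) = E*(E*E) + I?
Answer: -804742813504263/326 ≈ -2.4685e+12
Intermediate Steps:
x(K) = (1313 + K)/(2083 + K)
M(I, E) = I + E**3 (M(I, E) = E*E**2 + I = E**3 + I = I + E**3)
(M(2139, m(-3)) - 542993)*(4564212 + x(1829)) = ((2139 + (-1 - 1*(-3))**3) - 542993)*(4564212 + (1313 + 1829)/(2083 + 1829)) = ((2139 + (-1 + 3)**3) - 542993)*(4564212 + 3142/3912) = ((2139 + 2**3) - 542993)*(4564212 + (1/3912)*3142) = ((2139 + 8) - 542993)*(4564212 + 1571/1956) = (2147 - 542993)*(8927600243/1956) = -540846*8927600243/1956 = -804742813504263/326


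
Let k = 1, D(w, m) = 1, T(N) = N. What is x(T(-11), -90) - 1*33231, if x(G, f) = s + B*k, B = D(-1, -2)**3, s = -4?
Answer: -33234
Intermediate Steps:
B = 1 (B = 1**3 = 1)
x(G, f) = -3 (x(G, f) = -4 + 1*1 = -4 + 1 = -3)
x(T(-11), -90) - 1*33231 = -3 - 1*33231 = -3 - 33231 = -33234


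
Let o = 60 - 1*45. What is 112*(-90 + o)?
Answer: -8400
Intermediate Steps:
o = 15 (o = 60 - 45 = 15)
112*(-90 + o) = 112*(-90 + 15) = 112*(-75) = -8400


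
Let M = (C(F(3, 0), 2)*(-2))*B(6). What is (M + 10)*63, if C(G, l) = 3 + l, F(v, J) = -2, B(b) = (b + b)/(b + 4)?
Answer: -126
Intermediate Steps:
B(b) = 2*b/(4 + b) (B(b) = (2*b)/(4 + b) = 2*b/(4 + b))
M = -12 (M = ((3 + 2)*(-2))*(2*6/(4 + 6)) = (5*(-2))*(2*6/10) = -20*6/10 = -10*6/5 = -12)
(M + 10)*63 = (-12 + 10)*63 = -2*63 = -126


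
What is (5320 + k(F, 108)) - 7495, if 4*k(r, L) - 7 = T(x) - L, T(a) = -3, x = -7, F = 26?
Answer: -2201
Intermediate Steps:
k(r, L) = 1 - L/4 (k(r, L) = 7/4 + (-3 - L)/4 = 7/4 + (-¾ - L/4) = 1 - L/4)
(5320 + k(F, 108)) - 7495 = (5320 + (1 - ¼*108)) - 7495 = (5320 + (1 - 27)) - 7495 = (5320 - 26) - 7495 = 5294 - 7495 = -2201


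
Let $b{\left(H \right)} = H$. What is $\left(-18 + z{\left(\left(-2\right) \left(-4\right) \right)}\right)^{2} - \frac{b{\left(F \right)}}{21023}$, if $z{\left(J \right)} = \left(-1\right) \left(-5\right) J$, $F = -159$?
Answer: $\frac{10175291}{21023} \approx 484.01$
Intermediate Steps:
$z{\left(J \right)} = 5 J$
$\left(-18 + z{\left(\left(-2\right) \left(-4\right) \right)}\right)^{2} - \frac{b{\left(F \right)}}{21023} = \left(-18 + 5 \left(\left(-2\right) \left(-4\right)\right)\right)^{2} - - \frac{159}{21023} = \left(-18 + 5 \cdot 8\right)^{2} - \left(-159\right) \frac{1}{21023} = \left(-18 + 40\right)^{2} - - \frac{159}{21023} = 22^{2} + \frac{159}{21023} = 484 + \frac{159}{21023} = \frac{10175291}{21023}$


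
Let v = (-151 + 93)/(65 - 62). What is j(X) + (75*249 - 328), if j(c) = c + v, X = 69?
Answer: 55190/3 ≈ 18397.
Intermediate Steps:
v = -58/3 ≈ -19.333
j(c) = -58/3 + c (j(c) = c - 58/3 = -58/3 + c)
j(X) + (75*249 - 328) = (-58/3 + 69) + (75*249 - 328) = 149/3 + (18675 - 328) = 149/3 + 18347 = 55190/3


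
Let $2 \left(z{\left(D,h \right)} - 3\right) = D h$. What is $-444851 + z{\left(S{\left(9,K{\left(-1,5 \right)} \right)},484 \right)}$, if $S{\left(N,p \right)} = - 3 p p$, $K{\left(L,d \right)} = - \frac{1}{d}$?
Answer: $- \frac{11121926}{25} \approx -4.4488 \cdot 10^{5}$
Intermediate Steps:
$S{\left(N,p \right)} = - 3 p^{2}$
$z{\left(D,h \right)} = 3 + \frac{D h}{2}$
$-444851 + z{\left(S{\left(9,K{\left(-1,5 \right)} \right)},484 \right)} = -444851 + \left(3 + \frac{1}{2} \left(- 3 \left(- \frac{1}{5}\right)^{2}\right) 484\right) = -444851 + \left(3 + \frac{1}{2} \left(\left(-3\right) \frac{1}{25}\right) 484\right) = -444851 + \left(3 + \frac{1}{2} \left(- \frac{3}{25}\right) 484\right) = -444851 + \left(3 - \frac{726}{25}\right) = -444851 - \frac{651}{25} = - \frac{11121926}{25}$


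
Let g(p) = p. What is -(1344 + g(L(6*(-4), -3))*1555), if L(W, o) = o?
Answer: 3321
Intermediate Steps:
-(1344 + g(L(6*(-4), -3))*1555) = -(1344 - 3*1555) = -(1344 - 4665) = -1*(-3321) = 3321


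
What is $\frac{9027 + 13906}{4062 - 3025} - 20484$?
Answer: $- \frac{1248175}{61} \approx -20462.0$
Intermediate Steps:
$\frac{9027 + 13906}{4062 - 3025} - 20484 = \frac{22933}{1037} - 20484 = 22933 \cdot \frac{1}{1037} - 20484 = \frac{1349}{61} - 20484 = - \frac{1248175}{61}$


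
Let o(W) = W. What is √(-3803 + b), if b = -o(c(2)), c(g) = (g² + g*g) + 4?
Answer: I*√3815 ≈ 61.766*I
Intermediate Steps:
c(g) = 4 + 2*g² (c(g) = (g² + g²) + 4 = 2*g² + 4 = 4 + 2*g²)
b = -12 (b = -(4 + 2*2²) = -(4 + 2*4) = -(4 + 8) = -1*12 = -12)
√(-3803 + b) = √(-3803 - 12) = √(-3815) = I*√3815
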